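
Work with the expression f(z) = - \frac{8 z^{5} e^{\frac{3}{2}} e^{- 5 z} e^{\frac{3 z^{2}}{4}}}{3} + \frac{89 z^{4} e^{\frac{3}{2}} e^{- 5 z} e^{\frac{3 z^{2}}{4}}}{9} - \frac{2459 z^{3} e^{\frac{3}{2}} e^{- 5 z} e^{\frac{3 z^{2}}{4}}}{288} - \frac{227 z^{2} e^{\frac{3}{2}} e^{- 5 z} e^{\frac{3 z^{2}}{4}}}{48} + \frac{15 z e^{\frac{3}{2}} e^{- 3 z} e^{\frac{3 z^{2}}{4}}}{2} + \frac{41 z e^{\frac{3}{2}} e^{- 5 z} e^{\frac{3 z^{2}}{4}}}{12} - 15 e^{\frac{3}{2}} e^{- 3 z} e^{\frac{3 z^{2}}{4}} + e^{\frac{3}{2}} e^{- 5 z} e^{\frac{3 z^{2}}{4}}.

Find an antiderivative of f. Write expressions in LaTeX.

Recognize the product-rule pattern: f = u'v + uv' with u = - \left(- \frac{4 z^{2}}{3} + \frac{z}{4} + \frac{1}{2}\right)^{2} + 5 e^{2 z}, v = e^{\frac{3 z^{2}}{4} - 5 z + \frac{3}{2}}, so integration by parts undoes it.
Check: d/dz[- \frac{16 z^{4} e^{\frac{3}{2}} e^{- 5 z} e^{\frac{3 z^{2}}{4}}}{9} + \frac{2 z^{3} e^{\frac{3}{2}} e^{- 5 z} e^{\frac{3 z^{2}}{4}}}{3} + \frac{61 z^{2} e^{\frac{3}{2}} e^{- 5 z} e^{\frac{3 z^{2}}{4}}}{48} - \frac{z e^{\frac{3}{2}} e^{- 5 z} e^{\frac{3 z^{2}}{4}}}{4} + 5 e^{\frac{3}{2}} e^{- 3 z} e^{\frac{3 z^{2}}{4}} - \frac{e^{\frac{3}{2}} e^{- 5 z} e^{\frac{3 z^{2}}{4}}}{4}] = \frac{\left(- 768 z^{5} e^{\frac{3}{2}} e^{\frac{3 z^{2}}{4}} + 2848 z^{4} e^{\frac{3}{2}} e^{\frac{3 z^{2}}{4}} - 2459 z^{3} e^{\frac{3}{2}} e^{\frac{3 z^{2}}{4}} - 1362 z^{2} e^{\frac{3}{2}} e^{\frac{3 z^{2}}{4}} + 2160 z e^{\frac{3}{2}} e^{2 z} e^{\frac{3 z^{2}}{4}} + 984 z e^{\frac{3}{2}} e^{\frac{3 z^{2}}{4}} - 4320 e^{\frac{3}{2}} e^{2 z} e^{\frac{3 z^{2}}{4}} + 288 e^{\frac{3}{2}} e^{\frac{3 z^{2}}{4}}\right) e^{- 5 z}}{288}, which equals f(z).

An antiderivative is F(z) = - \frac{16 z^{4} e^{\frac{3}{2}} e^{- 5 z} e^{\frac{3 z^{2}}{4}}}{9} + \frac{2 z^{3} e^{\frac{3}{2}} e^{- 5 z} e^{\frac{3 z^{2}}{4}}}{3} + \frac{61 z^{2} e^{\frac{3}{2}} e^{- 5 z} e^{\frac{3 z^{2}}{4}}}{48} - \frac{z e^{\frac{3}{2}} e^{- 5 z} e^{\frac{3 z^{2}}{4}}}{4} + 5 e^{\frac{3}{2}} e^{- 3 z} e^{\frac{3 z^{2}}{4}} - \frac{e^{\frac{3}{2}} e^{- 5 z} e^{\frac{3 z^{2}}{4}}}{4}.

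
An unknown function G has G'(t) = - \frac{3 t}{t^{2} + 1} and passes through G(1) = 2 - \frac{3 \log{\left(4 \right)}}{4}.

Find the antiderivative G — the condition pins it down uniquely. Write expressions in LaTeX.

G'(t) matches the chain-rule pattern g'(h)*h' with inner function h(t) = t^{4} + 2 t^{2} + 1; substituting u = h(t) collapses the integral.
A general antiderivative is - \frac{3 \log{\left(t^{4} + 2 t^{2} + 1 \right)}}{4} + C.
The condition gives C = 2 - \frac{3 \log{\left(4 \right)}}{4} - (- \frac{3 \log{\left(4 \right)}}{4}) = 2.
So G(t) = - \frac{3 \log{\left(t^{4} + 2 t^{2} + 1 \right)} - 8}{4}.
Check: d/dt[- \frac{3 \log{\left(t^{4} + 2 t^{2} + 1 \right)} - 8}{4}] = - \frac{3 t}{t^{2} + 1} = G'(t).

G(t) = - \frac{3 \log{\left(t^{4} + 2 t^{2} + 1 \right)} - 8}{4}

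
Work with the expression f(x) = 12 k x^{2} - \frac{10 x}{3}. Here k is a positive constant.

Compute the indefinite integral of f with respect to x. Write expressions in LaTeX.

F(x) = \frac{12 k x^{3} - 5 x^{2} - 4}{3} + C

The integrand splits into summands that can be handled one at a time.
Check: d/dx[\frac{12 k x^{3} - 5 x^{2} - 4}{3}] = 12 k x^{2} - \frac{10 x}{3} = f(x).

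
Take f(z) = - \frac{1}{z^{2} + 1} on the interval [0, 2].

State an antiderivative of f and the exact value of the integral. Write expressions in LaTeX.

Any candidate F(z) must reproduce f(z) exactly when differentiated.
F(z) = - \operatorname{atan}{\left(z \right)} is an antiderivative of f.
Check: d/dz[- \operatorname{atan}{\left(z \right)}] = - \frac{1}{z^{2} + 1} = f(z).
F(2) = - \operatorname{atan}{\left(2 \right)}; F(0) = 0.
Integral = F(2) - F(0) = - \operatorname{atan}{\left(2 \right)}.

Antiderivative: F(z) = - \operatorname{atan}{\left(z \right)}; value = - \operatorname{atan}{\left(2 \right)}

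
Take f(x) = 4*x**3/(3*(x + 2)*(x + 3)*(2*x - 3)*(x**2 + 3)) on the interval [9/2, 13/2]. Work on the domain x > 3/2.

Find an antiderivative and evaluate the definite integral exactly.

Factor the denominator (3*(x + 2)*(x + 3)*(2*x - 3)*(x**2 + 3)) and decompose: f = (13*x + 9)/(147*(x**2 + 3)) + 8/(147*(2*x - 3)) - 1/(3*(x + 3)) + 32/(147*(x + 2)); each piece integrates to a log, atan, or power term.
F(x) = (8*log(x - 3/2) + 64*log(x + 2) - 98*log(x + 3) + 13*log(x**2 + 3) + 6*sqrt(3)*atan(sqrt(3)*x/3))/294 is an antiderivative of f.
Check: d/dx[(8*log(x - 3/2) + 64*log(x + 2) - 98*log(x + 3) + 13*log(x**2 + 3) + 6*sqrt(3)*atan(sqrt(3)*x/3))/294] = 4*x**3/(6*x**5 + 21*x**4 + 9*x**3 + 9*x**2 - 27*x - 162), which equals f(x).
F(13/2) = -log(19/2)/3 + 4*log(5)/147 + sqrt(3)*atan(13*sqrt(3)/6)/49 + 13*log(181/4)/294 + 32*log(17/2)/147; F(9/2) = -log(15/2)/3 + 4*log(3)/147 + sqrt(3)*atan(3*sqrt(3)/2)/49 + 13*log(93/4)/294 + 32*log(13/2)/147.
Integral = F(13/2) - F(9/2) = -log(19/2)/3 - 32*log(13/2)/147 - 13*log(93/4)/294 - sqrt(3)*atan(3*sqrt(3)/2)/49 - 4*log(3)/147 + 4*log(5)/147 + sqrt(3)*atan(13*sqrt(3)/6)/49 + 13*log(181/4)/294 + 32*log(17/2)/147 + log(15/2)/3.

Antiderivative: F(x) = (8*log(x - 3/2) + 64*log(x + 2) - 98*log(x + 3) + 13*log(x**2 + 3) + 6*sqrt(3)*atan(sqrt(3)*x/3))/294; value = -log(19/2)/3 - 32*log(13/2)/147 - 13*log(93/4)/294 - sqrt(3)*atan(3*sqrt(3)/2)/49 - 4*log(3)/147 + 4*log(5)/147 + sqrt(3)*atan(13*sqrt(3)/6)/49 + 13*log(181/4)/294 + 32*log(17/2)/147 + log(15/2)/3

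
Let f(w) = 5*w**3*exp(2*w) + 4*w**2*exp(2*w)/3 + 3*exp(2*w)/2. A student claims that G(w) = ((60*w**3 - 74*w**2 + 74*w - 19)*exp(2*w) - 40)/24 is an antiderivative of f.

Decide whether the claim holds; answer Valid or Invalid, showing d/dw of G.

d/dw[G] = 5*w**3*exp(2*w) + 4*w**2*exp(2*w)/3 + 3*exp(2*w)/2
This equals f(w) exactly, so the claim holds.

Valid - differentiating G returns exactly f.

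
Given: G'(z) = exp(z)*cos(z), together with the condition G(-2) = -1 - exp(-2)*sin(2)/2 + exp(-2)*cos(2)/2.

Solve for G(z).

Whatever form G(z) takes, its d/dz must return the stated G'(z).
A general antiderivative is exp(z)*sin(z)/2 + exp(z)*cos(z)/2 + C.
The condition gives C = -1 - exp(-2)*sin(2)/2 + exp(-2)*cos(2)/2 - (-exp(-2)*sin(2)/2 + exp(-2)*cos(2)/2) = -1.
So G(z) = exp(z)*sin(z)/2 + exp(z)*cos(z)/2 - 1.
Check: d/dz[exp(z)*sin(z)/2 + exp(z)*cos(z)/2 - 1] = exp(z)*cos(z) = G'(z).

G(z) = exp(z)*sin(z)/2 + exp(z)*cos(z)/2 - 1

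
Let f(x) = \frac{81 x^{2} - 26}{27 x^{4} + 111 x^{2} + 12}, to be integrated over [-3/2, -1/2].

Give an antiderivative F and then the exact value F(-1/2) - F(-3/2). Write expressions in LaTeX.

Antiderivative: F(x) = \frac{5 \operatorname{atan}{\left(\frac{x}{2} \right)}}{3} - \operatorname{atan}{\left(3 x \right)}; value = - \operatorname{atan}{\left(\frac{9}{2} \right)} - \frac{5 \operatorname{atan}{\left(\frac{1}{4} \right)}}{3} + \operatorname{atan}{\left(\frac{3}{2} \right)} + \frac{5 \operatorname{atan}{\left(\frac{3}{4} \right)}}{3}

An antiderivative F(x) passes only if d/dx[F] lands on f(x) exactly.
F(x) = \frac{5 \operatorname{atan}{\left(\frac{x}{2} \right)}}{3} - \operatorname{atan}{\left(3 x \right)} is an antiderivative of f.
Check: d/dx[\frac{5 \operatorname{atan}{\left(\frac{x}{2} \right)}}{3} - \operatorname{atan}{\left(3 x \right)}] = \frac{81 x^{2} - 26}{27 x^{4} + 111 x^{2} + 12} = f(x).
F(-1/2) = - \frac{5 \operatorname{atan}{\left(\frac{1}{4} \right)}}{3} + \operatorname{atan}{\left(\frac{3}{2} \right)}; F(-3/2) = - \frac{5 \operatorname{atan}{\left(\frac{3}{4} \right)}}{3} + \operatorname{atan}{\left(\frac{9}{2} \right)}.
Integral = F(-1/2) - F(-3/2) = - \operatorname{atan}{\left(\frac{9}{2} \right)} - \frac{5 \operatorname{atan}{\left(\frac{1}{4} \right)}}{3} + \operatorname{atan}{\left(\frac{3}{2} \right)} + \frac{5 \operatorname{atan}{\left(\frac{3}{4} \right)}}{3}.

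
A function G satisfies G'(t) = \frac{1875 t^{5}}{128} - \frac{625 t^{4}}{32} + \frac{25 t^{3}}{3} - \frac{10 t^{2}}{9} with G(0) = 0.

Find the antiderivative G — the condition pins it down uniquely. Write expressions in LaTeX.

G'(t) matches the chain-rule pattern g'(h)*h' with inner function h(t) = - \frac{5 t^{2}}{4} + \frac{2 t}{3}; substituting u = h(t) collapses the integral.
A general antiderivative is - \frac{5 \left(- \frac{5 t^{2}}{4} + \frac{2 t}{3}\right)^{3}}{4} + C.
The condition gives C = 0 - (0) = 0.
So G(t) = - \frac{5 t^{3} \left(8 - 15 t\right)^{3}}{6912}.
Check: d/dt[- \frac{5 t^{3} \left(8 - 15 t\right)^{3}}{6912}] = \frac{1875 t^{5}}{128} - \frac{625 t^{4}}{32} + \frac{25 t^{3}}{3} - \frac{10 t^{2}}{9} = G'(t).

G(t) = - \frac{5 t^{3} \left(8 - 15 t\right)^{3}}{6912}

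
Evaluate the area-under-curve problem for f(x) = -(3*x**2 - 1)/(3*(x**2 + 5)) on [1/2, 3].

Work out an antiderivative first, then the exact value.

Recover f(x) by differentiating a candidate F(x); any mismatch rules it out.
F(x) = (-15*x + 16*sqrt(5)*atan(sqrt(5)*x/5))/15 is an antiderivative of f.
Check: d/dx[(-15*x + 16*sqrt(5)*atan(sqrt(5)*x/5))/15] = (1 - 3*x**2)/(3*x**2 + 15), which equals f(x).
F(3) = -3 + 16*sqrt(5)*atan(3*sqrt(5)/5)/15; F(1/2) = -1/2 + 16*sqrt(5)*atan(sqrt(5)/10)/15.
Integral = F(3) - F(1/2) = -5/2 - 16*sqrt(5)*atan(sqrt(5)/10)/15 + 16*sqrt(5)*atan(3*sqrt(5)/5)/15.

Antiderivative: F(x) = (-15*x + 16*sqrt(5)*atan(sqrt(5)*x/5))/15; value = -5/2 - 16*sqrt(5)*atan(sqrt(5)/10)/15 + 16*sqrt(5)*atan(3*sqrt(5)/5)/15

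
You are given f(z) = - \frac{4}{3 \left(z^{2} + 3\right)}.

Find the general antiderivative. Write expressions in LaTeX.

Any candidate F(z) must reproduce f(z) exactly when differentiated.
Check: d/dz[- \frac{4 \sqrt{3} \operatorname{atan}{\left(\frac{\sqrt{3} z}{3} \right)}}{9}] = - \frac{4}{3 z^{2} + 9}, which equals f(z).

F(z) = - \frac{4 \sqrt{3} \operatorname{atan}{\left(\frac{\sqrt{3} z}{3} \right)}}{9} + C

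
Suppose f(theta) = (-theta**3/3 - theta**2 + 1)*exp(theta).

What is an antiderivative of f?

An antiderivative is F(theta) = -(theta**3 - 3)*exp(theta)/3.

Recognize the product-rule pattern: f = u'v + uv' with u = 1 - theta**3/3, v = exp(theta), so integration by parts undoes it.
Check: d/dtheta[-(theta**3 - 3)*exp(theta)/3] = -theta**3*exp(theta)/3 - theta**2*exp(theta) + exp(theta), which equals f(theta).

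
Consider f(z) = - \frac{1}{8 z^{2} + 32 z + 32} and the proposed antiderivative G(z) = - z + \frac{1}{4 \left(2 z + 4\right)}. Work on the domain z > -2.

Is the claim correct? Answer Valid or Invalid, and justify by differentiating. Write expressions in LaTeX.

d/dz[G] = \frac{- 8 z^{2} - 32 z - 33}{8 z^{2} + 32 z + 32}
d/dz[G] - f(z) = -1 != 0.

Invalid: d/dz[G] - f = -1, which is not 0.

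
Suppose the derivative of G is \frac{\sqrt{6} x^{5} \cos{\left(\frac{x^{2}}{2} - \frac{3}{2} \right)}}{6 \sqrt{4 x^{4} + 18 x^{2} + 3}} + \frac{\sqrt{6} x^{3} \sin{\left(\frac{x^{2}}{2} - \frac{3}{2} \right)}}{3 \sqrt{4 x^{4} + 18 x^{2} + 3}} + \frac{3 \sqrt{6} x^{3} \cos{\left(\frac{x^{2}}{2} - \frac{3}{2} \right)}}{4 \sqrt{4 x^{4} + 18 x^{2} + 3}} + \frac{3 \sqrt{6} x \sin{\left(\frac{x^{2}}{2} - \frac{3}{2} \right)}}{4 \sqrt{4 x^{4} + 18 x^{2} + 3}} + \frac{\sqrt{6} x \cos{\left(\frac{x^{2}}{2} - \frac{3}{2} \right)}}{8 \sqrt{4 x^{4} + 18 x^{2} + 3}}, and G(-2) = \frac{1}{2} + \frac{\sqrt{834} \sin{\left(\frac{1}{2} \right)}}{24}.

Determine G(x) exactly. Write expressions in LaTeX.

G(x) = \frac{\sqrt{6} \sqrt{4 x^{4} + 18 x^{2} + 3} \sin{\left(\frac{x^{2}}{2} - \frac{3}{2} \right)} + 12}{24}

Recognize the product-rule pattern: G'(x) = u'v + uv' with u = \frac{\sqrt{\frac{2 x^{4}}{3} + 3 x^{2} + \frac{1}{2}}}{4}, v = \sin{\left(\frac{x^{2}}{2} - \frac{3}{2} \right)}, so integration by parts undoes it.
A general antiderivative is \frac{\sqrt{\frac{2 x^{4}}{3} + 3 x^{2} + \frac{1}{2}} \sin{\left(\frac{x^{2}}{2} - \frac{3}{2} \right)}}{4} + C.
The condition gives C = \frac{1}{2} + \frac{\sqrt{834} \sin{\left(\frac{1}{2} \right)}}{24} - (\frac{\sqrt{834} \sin{\left(\frac{1}{2} \right)}}{24}) = \frac{1}{2}.
So G(x) = \frac{\sqrt{6} \sqrt{4 x^{4} + 18 x^{2} + 3} \sin{\left(\frac{x^{2}}{2} - \frac{3}{2} \right)} + 12}{24}.
Check: d/dx[\frac{\sqrt{6} \sqrt{4 x^{4} + 18 x^{2} + 3} \sin{\left(\frac{x^{2}}{2} - \frac{3}{2} \right)} + 12}{24}] = \frac{4 \sqrt{6} x^{5} \cos{\left(\frac{x^{2}}{2} - \frac{3}{2} \right)} + 8 \sqrt{6} x^{3} \sin{\left(\frac{x^{2}}{2} - \frac{3}{2} \right)} + 18 \sqrt{6} x^{3} \cos{\left(\frac{x^{2}}{2} - \frac{3}{2} \right)} + 18 \sqrt{6} x \sin{\left(\frac{x^{2}}{2} - \frac{3}{2} \right)} + 3 \sqrt{6} x \cos{\left(\frac{x^{2}}{2} - \frac{3}{2} \right)}}{24 \sqrt{4 x^{4} + 18 x^{2} + 3}}, which equals G'(x).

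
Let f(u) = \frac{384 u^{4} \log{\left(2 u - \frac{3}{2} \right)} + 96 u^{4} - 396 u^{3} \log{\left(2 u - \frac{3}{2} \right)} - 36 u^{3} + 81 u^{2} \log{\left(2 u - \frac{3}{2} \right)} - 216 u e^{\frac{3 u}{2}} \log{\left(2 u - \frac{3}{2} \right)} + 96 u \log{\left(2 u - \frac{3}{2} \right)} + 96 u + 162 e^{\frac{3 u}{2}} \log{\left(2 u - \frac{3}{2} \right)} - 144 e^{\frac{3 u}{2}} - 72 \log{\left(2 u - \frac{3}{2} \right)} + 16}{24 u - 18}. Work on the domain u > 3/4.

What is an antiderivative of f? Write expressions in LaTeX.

An antiderivative is F(u) = 4 u^{4} \log{\left(2 u - \frac{3}{2} \right)} - \frac{3 u^{3} \log{\left(2 u - \frac{3}{2} \right)}}{2} + 4 u \log{\left(2 u - \frac{3}{2} \right)} - 6 e^{\frac{3 u}{2}} \log{\left(2 u - \frac{3}{2} \right)} + \frac{2 \log{\left(2 u - \frac{3}{2} \right)}}{3}.

Recognize the product-rule pattern: f = v'r + vr' with v = 4 u^{4} - \frac{3 u^{3}}{2} + 4 u - 6 e^{\frac{3 u}{2}} + \frac{2}{3}, r = \log{\left(2 u - \frac{3}{2} \right)}, so integration by parts undoes it.
Check: d/du[4 u^{4} \log{\left(2 u - \frac{3}{2} \right)} - \frac{3 u^{3} \log{\left(2 u - \frac{3}{2} \right)}}{2} + 4 u \log{\left(2 u - \frac{3}{2} \right)} - 6 e^{\frac{3 u}{2}} \log{\left(2 u - \frac{3}{2} \right)} + \frac{2 \log{\left(2 u - \frac{3}{2} \right)}}{3}] = \frac{384 u^{4} \log{\left(2 u - \frac{3}{2} \right)} + 96 u^{4} - 396 u^{3} \log{\left(2 u - \frac{3}{2} \right)} - 36 u^{3} + 81 u^{2} \log{\left(2 u - \frac{3}{2} \right)} - 216 u e^{\frac{3 u}{2}} \log{\left(2 u - \frac{3}{2} \right)} + 96 u \log{\left(2 u - \frac{3}{2} \right)} + 96 u + 162 e^{\frac{3 u}{2}} \log{\left(2 u - \frac{3}{2} \right)} - 144 e^{\frac{3 u}{2}} - 72 \log{\left(2 u - \frac{3}{2} \right)} + 16}{24 u - 18} = f(u).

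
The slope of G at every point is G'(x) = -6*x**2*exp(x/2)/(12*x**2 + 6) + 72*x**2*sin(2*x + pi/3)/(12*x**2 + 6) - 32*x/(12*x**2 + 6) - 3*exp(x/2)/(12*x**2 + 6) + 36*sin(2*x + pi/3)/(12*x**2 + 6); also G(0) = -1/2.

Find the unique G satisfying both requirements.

G(x) = -exp(x/2) - 4*log(2*x**2 + 1)/3 - 3*cos(2*x + pi/3) + 2

Integrate term by term and add the pieces.
A general antiderivative is -exp(x/2) - 4*log(2*x**2 + 1)/3 - 3*cos(2*x + pi/3) + C.
The condition gives C = -1/2 - (-5/2) = 2.
So G(x) = -exp(x/2) - 4*log(2*x**2 + 1)/3 - 3*cos(2*x + pi/3) + 2.
Check: d/dx[-exp(x/2) - 4*log(2*x**2 + 1)/3 - 3*cos(2*x + pi/3) + 2] = (-6*x**2*exp(x/2) + 72*x**2*sin(2*x + pi/3) - 32*x - 3*exp(x/2) + 36*sin(2*x + pi/3))/(12*x**2 + 6), which equals G'(x).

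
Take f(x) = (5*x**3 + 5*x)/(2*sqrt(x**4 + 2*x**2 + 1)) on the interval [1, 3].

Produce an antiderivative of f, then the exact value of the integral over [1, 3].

Antiderivative: F(x) = 5*sqrt(x**4 + 2*x**2 + 1)/4; value = 10

The substitution u = x**4 + 2*x**2 + 1 works: f is exactly (dF/du)*(du/dx) for that inner function.
F(x) = 5*sqrt(x**4 + 2*x**2 + 1)/4 is an antiderivative of f.
Check: d/dx[5*sqrt(x**4 + 2*x**2 + 1)/4] = (5*x**3 + 5*x)/(2*sqrt(x**4 + 2*x**2 + 1)) = f(x).
F(3) = 25/2; F(1) = 5/2.
Integral = F(3) - F(1) = 10.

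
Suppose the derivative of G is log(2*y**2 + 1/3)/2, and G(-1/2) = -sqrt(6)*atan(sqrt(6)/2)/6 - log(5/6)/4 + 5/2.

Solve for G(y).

G(y) = y*log(2*y**2 + 1/3)/2 - y + sqrt(6)*atan(sqrt(6)*y)/6 + 2

Whatever form G(y) takes, its d/dy must return the stated G'(y).
A general antiderivative is y*log(2*y**2 + 1/3)/2 - y + sqrt(6)*atan(sqrt(6)*y)/6 + C.
The condition gives C = -sqrt(6)*atan(sqrt(6)/2)/6 - log(5/6)/4 + 5/2 - (-sqrt(6)*atan(sqrt(6)/2)/6 - log(5/6)/4 + 1/2) = 2.
So G(y) = y*log(2*y**2 + 1/3)/2 - y + sqrt(6)*atan(sqrt(6)*y)/6 + 2.
Check: d/dy[y*log(2*y**2 + 1/3)/2 - y + sqrt(6)*atan(sqrt(6)*y)/6 + 2] = log(2*y**2 + 1/3)/2 = G'(y).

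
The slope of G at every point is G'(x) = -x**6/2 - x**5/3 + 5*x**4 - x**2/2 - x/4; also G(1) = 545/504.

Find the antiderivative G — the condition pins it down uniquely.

G(x) = -x**7/14 - x**6/18 + x**5 - x**3/6 - x**2/8 + 1/2

Integrate term by term and add the pieces.
A general antiderivative is -x**7/14 - x**6/18 + x**5 - x**3/6 - x**2/8 + C.
The condition gives C = 545/504 - (293/504) = 1/2.
So G(x) = -x**7/14 - x**6/18 + x**5 - x**3/6 - x**2/8 + 1/2.
Check: d/dx[-x**7/14 - x**6/18 + x**5 - x**3/6 - x**2/8 + 1/2] = -x**6/2 - x**5/3 + 5*x**4 - x**2/2 - x/4 = G'(x).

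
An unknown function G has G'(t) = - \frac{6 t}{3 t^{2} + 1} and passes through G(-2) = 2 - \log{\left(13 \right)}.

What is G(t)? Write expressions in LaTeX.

G'(t) matches the chain-rule pattern g'(h)*h' with inner function h(t) = 3 t^{2} + 1; substituting u = h(t) collapses the integral.
A general antiderivative is - \log{\left(3 t^{2} + 1 \right)} + C.
The condition gives C = 2 - \log{\left(13 \right)} - (- \log{\left(13 \right)}) = 2.
So G(t) = 2 - \log{\left(3 t^{2} + 1 \right)}.
Check: d/dt[2 - \log{\left(3 t^{2} + 1 \right)}] = - \frac{6 t}{3 t^{2} + 1} = G'(t).

G(t) = 2 - \log{\left(3 t^{2} + 1 \right)}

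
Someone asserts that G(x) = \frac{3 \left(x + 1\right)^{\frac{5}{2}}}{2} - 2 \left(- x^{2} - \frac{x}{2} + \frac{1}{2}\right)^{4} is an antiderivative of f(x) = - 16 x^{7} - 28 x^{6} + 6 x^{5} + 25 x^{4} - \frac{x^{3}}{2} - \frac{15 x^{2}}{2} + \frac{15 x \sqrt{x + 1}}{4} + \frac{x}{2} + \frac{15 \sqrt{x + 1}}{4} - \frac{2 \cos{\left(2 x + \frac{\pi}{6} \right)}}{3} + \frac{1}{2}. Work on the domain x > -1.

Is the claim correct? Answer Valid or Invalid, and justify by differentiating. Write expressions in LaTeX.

Invalid: d/dx[G] - f = \frac{2 \cos{\left(2 x + \frac{\pi}{6} \right)}}{3}, which is not 0.

d/dx[G] = - 16 x^{7} - 28 x^{6} + 6 x^{5} + 25 x^{4} - \frac{x^{3}}{2} - \frac{15 x^{2}}{2} + \frac{15 x \sqrt{x + 1}}{4} + \frac{x}{2} + \frac{15 \sqrt{x + 1}}{4} + \frac{1}{2}
d/dx[G] - f(x) = \frac{2 \cos{\left(2 x + \frac{\pi}{6} \right)}}{3} != 0.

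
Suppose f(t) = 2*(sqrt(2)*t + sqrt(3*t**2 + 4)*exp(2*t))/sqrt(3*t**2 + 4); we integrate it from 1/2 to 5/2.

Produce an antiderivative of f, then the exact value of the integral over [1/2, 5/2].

Any candidate F(t) must reproduce f(t) exactly when differentiated.
F(t) = 4*sqrt(3*t**2/2 + 2)/3 + exp(2*t) is an antiderivative of f.
Check: d/dt[4*sqrt(3*t**2/2 + 2)/3 + exp(2*t)] = (2*sqrt(2)*t + 2*sqrt(3*t**2 + 4)*exp(2*t))/sqrt(3*t**2 + 4), which equals f(t).
F(5/2) = sqrt(182)/3 + exp(5); F(1/2) = sqrt(38)/3 + exp(1).
Integral = F(5/2) - F(1/2) = -exp(1) - sqrt(38)/3 + sqrt(182)/3 + exp(5).

Antiderivative: F(t) = 4*sqrt(3*t**2/2 + 2)/3 + exp(2*t); value = -exp(1) - sqrt(38)/3 + sqrt(182)/3 + exp(5)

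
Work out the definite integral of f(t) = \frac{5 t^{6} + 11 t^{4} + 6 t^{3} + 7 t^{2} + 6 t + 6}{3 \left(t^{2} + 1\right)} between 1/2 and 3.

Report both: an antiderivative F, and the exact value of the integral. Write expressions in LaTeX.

Antiderivative: F(t) = \frac{t^{5}}{3} + \frac{2 t^{3}}{3} + t^{2} + \frac{t}{3} + \frac{5 \operatorname{atan}{\left(t \right)}}{3}; value = - \frac{5 \operatorname{atan}{\left(\frac{1}{2} \right)}}{3} + \frac{5 \operatorname{atan}{\left(3 \right)}}{3} + \frac{10415}{96}

Since d/dt undoes antidifferentiation here, F'(t) = f(t) is required of F(t).
F(t) = \frac{t^{5}}{3} + \frac{2 t^{3}}{3} + t^{2} + \frac{t}{3} + \frac{5 \operatorname{atan}{\left(t \right)}}{3} is an antiderivative of f.
Check: d/dt[\frac{t^{5}}{3} + \frac{2 t^{3}}{3} + t^{2} + \frac{t}{3} + \frac{5 \operatorname{atan}{\left(t \right)}}{3}] = \frac{5 t^{6} + 11 t^{4} + 6 t^{3} + 7 t^{2} + 6 t + 6}{3 t^{2} + 3}, which equals f(t).
F(3) = \frac{5 \operatorname{atan}{\left(3 \right)}}{3} + 109; F(1/2) = \frac{49}{96} + \frac{5 \operatorname{atan}{\left(\frac{1}{2} \right)}}{3}.
Integral = F(3) - F(1/2) = - \frac{5 \operatorname{atan}{\left(\frac{1}{2} \right)}}{3} + \frac{5 \operatorname{atan}{\left(3 \right)}}{3} + \frac{10415}{96}.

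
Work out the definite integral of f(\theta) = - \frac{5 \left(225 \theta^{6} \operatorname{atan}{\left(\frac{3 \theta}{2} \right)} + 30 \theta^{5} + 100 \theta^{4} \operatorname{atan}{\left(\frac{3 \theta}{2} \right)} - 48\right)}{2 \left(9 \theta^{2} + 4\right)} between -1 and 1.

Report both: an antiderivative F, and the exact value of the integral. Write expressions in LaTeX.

f has the shape u'v + uv' for u = 20 - \frac{25 \theta^{5}}{2} and v = \operatorname{atan}{\left(\frac{3 \theta}{2} \right)} — it is the derivative of the product u*v.
F(\theta) = \frac{5 \left(8 - 5 \theta^{5}\right) \operatorname{atan}{\left(\frac{3 \theta}{2} \right)}}{2} is an antiderivative of f.
Check: d/d\theta[\frac{5 \left(8 - 5 \theta^{5}\right) \operatorname{atan}{\left(\frac{3 \theta}{2} \right)}}{2}] = \frac{- 1125 \theta^{6} \operatorname{atan}{\left(\frac{3 \theta}{2} \right)} - 150 \theta^{5} - 500 \theta^{4} \operatorname{atan}{\left(\frac{3 \theta}{2} \right)} + 240}{18 \theta^{2} + 8}, which equals f(\theta).
F(1) = \frac{15 \operatorname{atan}{\left(\frac{3}{2} \right)}}{2}; F(-1) = - \frac{65 \operatorname{atan}{\left(\frac{3}{2} \right)}}{2}.
Integral = F(1) - F(-1) = 40 \operatorname{atan}{\left(\frac{3}{2} \right)}.

Antiderivative: F(\theta) = \frac{5 \left(8 - 5 \theta^{5}\right) \operatorname{atan}{\left(\frac{3 \theta}{2} \right)}}{2}; value = 40 \operatorname{atan}{\left(\frac{3}{2} \right)}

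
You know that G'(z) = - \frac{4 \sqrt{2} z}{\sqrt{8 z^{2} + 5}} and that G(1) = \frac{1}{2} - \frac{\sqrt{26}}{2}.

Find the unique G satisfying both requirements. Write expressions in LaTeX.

G(z) = - \frac{\sqrt{2} \sqrt{8 z^{2} + 5} - 1}{2}

The substitution u = 4 z^{2} + \frac{5}{2} works: G'(z) is exactly (dG/du)*(du/dz) for that inner function.
A general antiderivative is - \sqrt{4 z^{2} + \frac{5}{2}} + C.
The condition gives C = \frac{1}{2} - \frac{\sqrt{26}}{2} - (- \frac{\sqrt{26}}{2}) = \frac{1}{2}.
So G(z) = - \frac{\sqrt{2} \sqrt{8 z^{2} + 5} - 1}{2}.
Check: d/dz[- \frac{\sqrt{2} \sqrt{8 z^{2} + 5} - 1}{2}] = - \frac{4 \sqrt{2} z}{\sqrt{8 z^{2} + 5}} = G'(z).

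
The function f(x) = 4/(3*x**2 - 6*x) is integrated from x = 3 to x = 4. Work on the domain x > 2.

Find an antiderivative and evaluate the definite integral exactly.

The denominator factors as 3*x*(x - 2); partial fractions split f into directly integrable pieces: 2/(3*(x - 2)) - 2/(3*x).
F(x) = -2*log(x)/3 + 2*log(x - 2)/3 is an antiderivative of f.
Check: d/dx[-2*log(x)/3 + 2*log(x - 2)/3] = 4/(3*x**2 - 6*x) = f(x).
F(4) = -2*log(4)/3 + 2*log(2)/3; F(3) = -2*log(3)/3.
Integral = F(4) - F(3) = -2*log(4)/3 + 2*log(2)/3 + 2*log(3)/3.

Antiderivative: F(x) = -2*log(x)/3 + 2*log(x - 2)/3; value = -2*log(4)/3 + 2*log(2)/3 + 2*log(3)/3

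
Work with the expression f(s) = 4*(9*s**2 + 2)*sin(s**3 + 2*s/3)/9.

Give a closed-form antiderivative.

The substitution u = s**3 + 2*s/3 works: f is exactly (dF/du)*(du/ds) for that inner function.
Check: d/ds[-4*cos(s**3 + 2*s/3)/3] = 4*s**2*sin(s**3 + 2*s/3) + 8*sin(s**3 + 2*s/3)/9, which equals f(s).

An antiderivative is F(s) = -4*cos(s**3 + 2*s/3)/3.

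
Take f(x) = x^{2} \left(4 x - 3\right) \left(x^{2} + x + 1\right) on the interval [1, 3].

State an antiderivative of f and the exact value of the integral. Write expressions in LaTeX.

Antiderivative: F(x) = \frac{2 x^{6}}{3} + \frac{x^{5}}{5} + \frac{x^{4}}{4} - x^{3}; value = \frac{7916}{15}

A first test for any F(x): its x-derivative must equal f(x) identically.
F(x) = \frac{2 x^{6}}{3} + \frac{x^{5}}{5} + \frac{x^{4}}{4} - x^{3} is an antiderivative of f.
Check: d/dx[\frac{2 x^{6}}{3} + \frac{x^{5}}{5} + \frac{x^{4}}{4} - x^{3}] = 4 x^{5} + x^{4} + x^{3} - 3 x^{2}, which equals f(x).
F(3) = \frac{10557}{20}; F(1) = \frac{7}{60}.
Integral = F(3) - F(1) = \frac{7916}{15}.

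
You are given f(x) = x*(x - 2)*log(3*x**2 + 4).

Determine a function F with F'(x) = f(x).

A first test for any F(x): its x-derivative must equal f(x) identically.
Check: d/dx[x**3*log(3*x**2 + 4)/3 - 2*x**3/9 - x**2*log(3*x**2 + 4) + x**2 + 8*x/9 - 4*log(x**2 + 4/3)/3 - 16*sqrt(3)*atan(sqrt(3)*x/2)/27] = x**2*log(3*x**2 + 4) - 2*x*log(3*x**2 + 4), which equals f(x).

An antiderivative is F(x) = x**3*log(3*x**2 + 4)/3 - 2*x**3/9 - x**2*log(3*x**2 + 4) + x**2 + 8*x/9 - 4*log(x**2 + 4/3)/3 - 16*sqrt(3)*atan(sqrt(3)*x/2)/27.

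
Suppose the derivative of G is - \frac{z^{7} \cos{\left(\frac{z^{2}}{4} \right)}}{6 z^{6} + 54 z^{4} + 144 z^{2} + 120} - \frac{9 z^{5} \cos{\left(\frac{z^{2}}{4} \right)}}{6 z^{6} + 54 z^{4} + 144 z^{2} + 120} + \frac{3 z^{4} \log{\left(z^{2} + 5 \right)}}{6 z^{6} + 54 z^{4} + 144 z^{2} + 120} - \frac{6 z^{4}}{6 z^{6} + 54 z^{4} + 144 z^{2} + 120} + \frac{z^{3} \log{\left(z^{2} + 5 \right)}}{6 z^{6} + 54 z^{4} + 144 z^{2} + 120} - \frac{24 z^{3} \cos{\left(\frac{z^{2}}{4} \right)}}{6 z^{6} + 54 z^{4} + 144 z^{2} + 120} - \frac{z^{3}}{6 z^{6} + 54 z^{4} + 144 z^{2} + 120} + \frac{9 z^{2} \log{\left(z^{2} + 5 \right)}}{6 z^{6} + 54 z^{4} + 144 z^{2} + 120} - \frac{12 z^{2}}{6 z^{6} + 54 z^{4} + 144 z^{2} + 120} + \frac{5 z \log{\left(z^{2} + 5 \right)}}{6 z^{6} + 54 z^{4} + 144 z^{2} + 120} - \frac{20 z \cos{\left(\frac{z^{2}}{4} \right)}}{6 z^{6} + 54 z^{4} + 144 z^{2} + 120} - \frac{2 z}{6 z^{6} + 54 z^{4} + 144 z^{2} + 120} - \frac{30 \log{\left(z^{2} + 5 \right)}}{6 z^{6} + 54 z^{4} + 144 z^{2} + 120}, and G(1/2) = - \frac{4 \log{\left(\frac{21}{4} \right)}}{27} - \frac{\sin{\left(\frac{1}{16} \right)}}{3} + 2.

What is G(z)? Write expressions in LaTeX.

The integrand splits into summands that can be handled one at a time.
A general antiderivative is \frac{\left(- 3 z - \frac{1}{2}\right) \log{\left(z^{2} + 5 \right)}}{3 \left(2 z^{2} + 4\right)} - \frac{\sin{\left(\frac{z^{2}}{4} \right)}}{3} + C.
The condition gives C = - \frac{4 \log{\left(\frac{21}{4} \right)}}{27} - \frac{\sin{\left(\frac{1}{16} \right)}}{3} + 2 - (- \frac{4 \log{\left(\frac{21}{4} \right)}}{27} - \frac{\sin{\left(\frac{1}{16} \right)}}{3}) = 2.
So G(z) = \frac{- 4 z^{2} \sin{\left(\frac{z^{2}}{4} \right)} + 24 z^{2} - 6 z \log{\left(z^{2} + 5 \right)} - \log{\left(z^{2} + 5 \right)} - 8 \sin{\left(\frac{z^{2}}{4} \right)} + 48}{12 z^{2} + 24}.
Check: d/dz[\frac{- 4 z^{2} \sin{\left(\frac{z^{2}}{4} \right)} + 24 z^{2} - 6 z \log{\left(z^{2} + 5 \right)} - \log{\left(z^{2} + 5 \right)} - 8 \sin{\left(\frac{z^{2}}{4} \right)} + 48}{12 z^{2} + 24}] = \frac{- z^{7} \cos{\left(\frac{z^{2}}{4} \right)} - 9 z^{5} \cos{\left(\frac{z^{2}}{4} \right)} + 3 z^{4} \log{\left(z^{2} + 5 \right)} - 6 z^{4} + z^{3} \log{\left(z^{2} + 5 \right)} - 24 z^{3} \cos{\left(\frac{z^{2}}{4} \right)} - z^{3} + 9 z^{2} \log{\left(z^{2} + 5 \right)} - 12 z^{2} + 5 z \log{\left(z^{2} + 5 \right)} - 20 z \cos{\left(\frac{z^{2}}{4} \right)} - 2 z - 30 \log{\left(z^{2} + 5 \right)}}{6 z^{6} + 54 z^{4} + 144 z^{2} + 120}, which equals G'(z).

G(z) = \frac{- 4 z^{2} \sin{\left(\frac{z^{2}}{4} \right)} + 24 z^{2} - 6 z \log{\left(z^{2} + 5 \right)} - \log{\left(z^{2} + 5 \right)} - 8 \sin{\left(\frac{z^{2}}{4} \right)} + 48}{12 z^{2} + 24}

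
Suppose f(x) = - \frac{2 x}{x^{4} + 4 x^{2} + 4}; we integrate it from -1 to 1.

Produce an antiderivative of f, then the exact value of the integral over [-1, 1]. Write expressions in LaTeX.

f matches the chain-rule pattern g'(h)*h' with inner function h(x) = x^{2} + 2; substituting u = h(x) collapses the integral.
F(x) = \frac{1}{x^{2} + 2} is an antiderivative of f.
Check: d/dx[\frac{1}{x^{2} + 2}] = - \frac{2 x}{x^{4} + 4 x^{2} + 4} = f(x).
F(1) = \frac{1}{3}; F(-1) = \frac{1}{3}.
Integral = F(1) - F(-1) = 0.

Antiderivative: F(x) = \frac{1}{x^{2} + 2}; value = 0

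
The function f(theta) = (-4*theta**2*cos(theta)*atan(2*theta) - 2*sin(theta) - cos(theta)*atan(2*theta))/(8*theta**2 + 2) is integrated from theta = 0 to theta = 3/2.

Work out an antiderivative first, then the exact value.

Recognize the product-rule pattern: f = u'v + uv' with u = -atan(2*theta)/2, v = sin(theta), so integration by parts undoes it.
F(theta) = -sin(theta)*atan(2*theta)/2 is an antiderivative of f.
Check: d/dtheta[-sin(theta)*atan(2*theta)/2] = (-4*theta**2*cos(theta)*atan(2*theta) - 2*sin(theta) - cos(theta)*atan(2*theta))/(8*theta**2 + 2) = f(theta).
F(3/2) = -sin(3/2)*atan(3)/2; F(0) = 0.
Integral = F(3/2) - F(0) = -sin(3/2)*atan(3)/2.

Antiderivative: F(theta) = -sin(theta)*atan(2*theta)/2; value = -sin(3/2)*atan(3)/2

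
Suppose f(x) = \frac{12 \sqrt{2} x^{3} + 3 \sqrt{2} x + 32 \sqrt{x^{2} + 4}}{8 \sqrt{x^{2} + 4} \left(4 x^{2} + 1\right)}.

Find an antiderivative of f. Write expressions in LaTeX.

An antiderivative is F(x) = \frac{3 \sqrt{\frac{x^{2}}{2} + 2}}{4} + 2 \operatorname{atan}{\left(2 x \right)}.

Differentiate the proposed F(x) back; it has to land on f(x) exactly.
Check: d/dx[\frac{3 \sqrt{\frac{x^{2}}{2} + 2}}{4} + 2 \operatorname{atan}{\left(2 x \right)}] = \frac{12 \sqrt{2} x^{3} + 3 \sqrt{2} x + 32 \sqrt{x^{2} + 4}}{32 x^{2} \sqrt{x^{2} + 4} + 8 \sqrt{x^{2} + 4}}, which equals f(x).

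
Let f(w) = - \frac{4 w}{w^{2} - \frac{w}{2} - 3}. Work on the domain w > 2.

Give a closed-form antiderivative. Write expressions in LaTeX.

Factor the denominator (\left(w - 2\right) \left(2 w + 3\right)) and decompose: f = - \frac{24}{7 \left(2 w + 3\right)} - \frac{16}{7 \left(w - 2\right)}; each piece integrates to a log, atan, or power term.
Check: d/dw[\frac{4 \left(- 4 \log{\left(w - 2 \right)} - 3 \log{\left(w + \frac{3}{2} \right)}\right)}{7}] = - \frac{8 w}{2 w^{2} - w - 6}, which equals f(w).

An antiderivative is F(w) = \frac{4 \left(- 4 \log{\left(w - 2 \right)} - 3 \log{\left(w + \frac{3}{2} \right)}\right)}{7}.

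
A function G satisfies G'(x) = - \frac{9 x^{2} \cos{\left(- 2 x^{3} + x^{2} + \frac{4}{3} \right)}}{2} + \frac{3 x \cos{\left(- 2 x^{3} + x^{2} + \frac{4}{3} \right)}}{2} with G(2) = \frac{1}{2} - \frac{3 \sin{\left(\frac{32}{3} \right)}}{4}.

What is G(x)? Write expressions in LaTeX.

G(x) = \frac{3 \sin{\left(- 2 x^{3} + x^{2} + \frac{4}{3} \right)} + 2}{4}

The substitution u = - 2 x^{3} + x^{2} + \frac{4}{3} works: G'(x) is exactly (dG/du)*(du/dx) for that inner function.
A general antiderivative is \frac{3 \sin{\left(- 2 x^{3} + x^{2} + \frac{4}{3} \right)}}{4} + C.
The condition gives C = \frac{1}{2} - \frac{3 \sin{\left(\frac{32}{3} \right)}}{4} - (- \frac{3 \sin{\left(\frac{32}{3} \right)}}{4}) = \frac{1}{2}.
So G(x) = \frac{3 \sin{\left(- 2 x^{3} + x^{2} + \frac{4}{3} \right)} + 2}{4}.
Check: d/dx[\frac{3 \sin{\left(- 2 x^{3} + x^{2} + \frac{4}{3} \right)} + 2}{4}] = - \frac{9 x^{2} \cos{\left(- 2 x^{3} + x^{2} + \frac{4}{3} \right)}}{2} + \frac{3 x \cos{\left(- 2 x^{3} + x^{2} + \frac{4}{3} \right)}}{2} = G'(x).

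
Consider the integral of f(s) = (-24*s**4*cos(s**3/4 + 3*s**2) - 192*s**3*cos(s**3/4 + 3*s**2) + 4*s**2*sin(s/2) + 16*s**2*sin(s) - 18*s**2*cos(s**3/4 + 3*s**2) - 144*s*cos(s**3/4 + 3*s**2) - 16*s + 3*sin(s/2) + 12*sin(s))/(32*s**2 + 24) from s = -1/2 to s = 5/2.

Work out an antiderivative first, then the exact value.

Whatever form F(s) takes, F'(s) = f(s) is non-negotiable.
F(s) = -log(4*s**2 + 3)/4 - sin(s**3/4 + 3*s**2) - cos(s/2)/4 - cos(s)/2 is an antiderivative of f.
Check: d/ds[-log(4*s**2 + 3)/4 - sin(s**3/4 + 3*s**2) - cos(s/2)/4 - cos(s)/2] = (-24*s**4*cos(s**3/4 + 3*s**2) - 192*s**3*cos(s**3/4 + 3*s**2) + 4*s**2*sin(s/2) + 16*s**2*sin(s) - 18*s**2*cos(s**3/4 + 3*s**2) - 144*s*cos(s**3/4 + 3*s**2) - 16*s + 3*sin(s/2) + 12*sin(s))/(32*s**2 + 24) = f(s).
F(5/2) = -log(28)/4 - cos(5/4)/4 - cos(5/2)/2 - sin(725/32); F(-1/2) = -sin(23/32) - cos(1/2)/2 - log(4)/4 - cos(1/4)/4.
Integral = F(5/2) - F(-1/2) = -log(28)/4 - cos(5/4)/4 + cos(1/4)/4 + log(4)/4 - cos(5/2)/2 + cos(1/2)/2 - sin(725/32) + sin(23/32).

Antiderivative: F(s) = -log(4*s**2 + 3)/4 - sin(s**3/4 + 3*s**2) - cos(s/2)/4 - cos(s)/2; value = -log(28)/4 - cos(5/4)/4 + cos(1/4)/4 + log(4)/4 - cos(5/2)/2 + cos(1/2)/2 - sin(725/32) + sin(23/32)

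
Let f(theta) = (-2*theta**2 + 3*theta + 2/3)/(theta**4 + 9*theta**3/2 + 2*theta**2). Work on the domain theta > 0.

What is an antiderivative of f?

An antiderivative is F(theta) = 3*log(theta)/4 - 32*log(theta + 1/2)/21 + 65*log(theta + 4)/84 - 1/(3*theta).

The denominator factors as 3*theta**2*(theta + 4)*(2*theta + 1); partial fractions split f into directly integrable pieces: -64/(21*(2*theta + 1)) + 65/(84*(theta + 4)) + 3/(4*theta) + 1/(3*theta**2).
Check: d/dtheta[3*log(theta)/4 - 32*log(theta + 1/2)/21 + 65*log(theta + 4)/84 - 1/(3*theta)] = (-12*theta**2 + 18*theta + 4)/(6*theta**4 + 27*theta**3 + 12*theta**2), which equals f(theta).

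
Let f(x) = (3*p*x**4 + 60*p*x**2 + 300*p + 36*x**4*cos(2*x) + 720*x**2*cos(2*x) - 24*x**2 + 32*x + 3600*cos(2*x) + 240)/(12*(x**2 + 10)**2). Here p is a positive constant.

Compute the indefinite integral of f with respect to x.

F(x) = (3*p*x**3 + 30*p*x + 18*x**2*sin(2*x) + 24*x + 180*sin(2*x) - 16)/(12*(x**2 + 10)) + C

For F(x) to be correct the identity F'(x) - f(x) = 0 must hold.
Check: d/dx[(3*p*x**3 + 30*p*x + 18*x**2*sin(2*x) + 24*x + 180*sin(2*x) - 16)/(12*(x**2 + 10))] = (3*p*x**4 + 60*p*x**2 + 300*p + 36*x**4*cos(2*x) + 720*x**2*cos(2*x) - 24*x**2 + 32*x + 3600*cos(2*x) + 240)/(12*x**4 + 240*x**2 + 1200), which equals f(x).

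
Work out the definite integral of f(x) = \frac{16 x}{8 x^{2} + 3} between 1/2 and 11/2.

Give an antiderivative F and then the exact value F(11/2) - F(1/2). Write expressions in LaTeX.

Antiderivative: F(x) = \log{\left(4 x^{2} + \frac{3}{2} \right)}; value = - \log{\left(\frac{5}{2} \right)} + \log{\left(\frac{245}{2} \right)}

f matches the chain-rule pattern g'(h)*h' with inner function h(x) = 4 x^{2} + \frac{3}{2}; substituting u = h(x) collapses the integral.
F(x) = \log{\left(4 x^{2} + \frac{3}{2} \right)} is an antiderivative of f.
Check: d/dx[\log{\left(4 x^{2} + \frac{3}{2} \right)}] = \frac{16 x}{8 x^{2} + 3} = f(x).
F(11/2) = \log{\left(\frac{245}{2} \right)}; F(1/2) = \log{\left(\frac{5}{2} \right)}.
Integral = F(11/2) - F(1/2) = - \log{\left(\frac{5}{2} \right)} + \log{\left(\frac{245}{2} \right)}.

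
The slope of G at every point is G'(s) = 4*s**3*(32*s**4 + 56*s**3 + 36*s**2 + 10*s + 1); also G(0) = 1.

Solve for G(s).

G(s) = (2*s**2 + s)**4 + 1

G'(s) matches the chain-rule pattern g'(h)*h' with inner function h(s) = 2*s**2 + s; substituting u = h(s) collapses the integral.
A general antiderivative is (2*s**2 + s)**4 + C.
The condition gives C = 1 - (0) = 1.
So G(s) = (2*s**2 + s)**4 + 1.
Check: d/ds[(2*s**2 + s)**4 + 1] = 128*s**7 + 224*s**6 + 144*s**5 + 40*s**4 + 4*s**3, which equals G'(s).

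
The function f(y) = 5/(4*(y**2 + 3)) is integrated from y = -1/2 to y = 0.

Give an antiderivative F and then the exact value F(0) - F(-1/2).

A first test for any F(y): its y-derivative must equal f(y) identically.
F(y) = 5*sqrt(3)*atan(sqrt(3)*y/3)/12 is an antiderivative of f.
Check: d/dy[5*sqrt(3)*atan(sqrt(3)*y/3)/12] = 5/(4*y**2 + 12), which equals f(y).
F(0) = 0; F(-1/2) = -5*sqrt(3)*atan(sqrt(3)/6)/12.
Integral = F(0) - F(-1/2) = 5*sqrt(3)*atan(sqrt(3)/6)/12.

Antiderivative: F(y) = 5*sqrt(3)*atan(sqrt(3)*y/3)/12; value = 5*sqrt(3)*atan(sqrt(3)/6)/12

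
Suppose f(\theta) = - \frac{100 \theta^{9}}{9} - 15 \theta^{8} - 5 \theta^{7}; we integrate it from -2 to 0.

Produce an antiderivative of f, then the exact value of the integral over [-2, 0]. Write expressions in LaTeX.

Antiderivative: F(\theta) = - 10 \theta^{6} \left(- \frac{\theta^{2}}{3} - \frac{\theta}{4}\right)^{2}; value = \frac{4000}{9}

Recognize the product-rule pattern: f = u'v + uv' with u = - 10 \theta^{6}, v = \left(- \frac{\theta^{2}}{3} - \frac{\theta}{4}\right)^{2}, so integration by parts undoes it.
F(\theta) = - 10 \theta^{6} \left(- \frac{\theta^{2}}{3} - \frac{\theta}{4}\right)^{2} is an antiderivative of f.
Check: d/d\theta[- 10 \theta^{6} \left(- \frac{\theta^{2}}{3} - \frac{\theta}{4}\right)^{2}] = - \frac{100 \theta^{9}}{9} - 15 \theta^{8} - 5 \theta^{7} = f(\theta).
F(0) = 0; F(-2) = - \frac{4000}{9}.
Integral = F(0) - F(-2) = \frac{4000}{9}.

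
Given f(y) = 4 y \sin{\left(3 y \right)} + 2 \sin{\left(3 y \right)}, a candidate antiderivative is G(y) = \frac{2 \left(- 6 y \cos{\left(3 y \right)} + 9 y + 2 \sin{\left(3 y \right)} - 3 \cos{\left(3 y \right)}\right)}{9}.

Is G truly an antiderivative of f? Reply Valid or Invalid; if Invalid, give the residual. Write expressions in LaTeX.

d/dy[G] = 4 y \sin{\left(3 y \right)} + 2 \sin{\left(3 y \right)} + 2
d/dy[G] - f(y) = 2 != 0.

Invalid: d/dy[G] - f = 2, which is not 0.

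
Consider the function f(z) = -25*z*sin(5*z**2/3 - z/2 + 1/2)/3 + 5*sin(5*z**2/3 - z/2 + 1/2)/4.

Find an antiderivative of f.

An antiderivative is F(z) = 5*cos(5*z**2/3 - z/2 + 1/2)/2.

f matches the chain-rule pattern g'(h)*h' with inner function h(z) = 5*z**2/3 - z/2 + 1/2; substituting u = h(z) collapses the integral.
Check: d/dz[5*cos(5*z**2/3 - z/2 + 1/2)/2] = -25*z*sin(5*z**2/3 - z/2 + 1/2)/3 + 5*sin(5*z**2/3 - z/2 + 1/2)/4 = f(z).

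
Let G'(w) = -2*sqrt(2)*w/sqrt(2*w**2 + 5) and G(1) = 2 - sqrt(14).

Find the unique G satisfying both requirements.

G'(w) matches the chain-rule pattern g'(h)*h' with inner function h(w) = w**2 + 5/2; substituting u = h(w) collapses the integral.
A general antiderivative is -2*sqrt(w**2 + 5/2) + C.
The condition gives C = 2 - sqrt(14) - (-sqrt(14)) = 2.
So G(w) = sqrt(2)*(-2*sqrt(2*w**2 + 5) + 2*sqrt(2))/2.
Check: d/dw[sqrt(2)*(-2*sqrt(2*w**2 + 5) + 2*sqrt(2))/2] = -2*sqrt(2)*w/sqrt(2*w**2 + 5) = G'(w).

G(w) = sqrt(2)*(-2*sqrt(2*w**2 + 5) + 2*sqrt(2))/2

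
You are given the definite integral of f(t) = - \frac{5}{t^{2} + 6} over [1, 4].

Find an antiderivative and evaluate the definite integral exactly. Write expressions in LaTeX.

Recover f(t) by differentiating a candidate F(t); any mismatch rules it out.
F(t) = - \frac{5 \sqrt{6} \operatorname{atan}{\left(\frac{\sqrt{6} t}{6} \right)}}{6} is an antiderivative of f.
Check: d/dt[- \frac{5 \sqrt{6} \operatorname{atan}{\left(\frac{\sqrt{6} t}{6} \right)}}{6}] = - \frac{5}{t^{2} + 6} = f(t).
F(4) = - \frac{5 \sqrt{6} \operatorname{atan}{\left(\frac{2 \sqrt{6}}{3} \right)}}{6}; F(1) = - \frac{5 \sqrt{6} \operatorname{atan}{\left(\frac{\sqrt{6}}{6} \right)}}{6}.
Integral = F(4) - F(1) = - \frac{5 \sqrt{6} \operatorname{atan}{\left(\frac{2 \sqrt{6}}{3} \right)}}{6} + \frac{5 \sqrt{6} \operatorname{atan}{\left(\frac{\sqrt{6}}{6} \right)}}{6}.

Antiderivative: F(t) = - \frac{5 \sqrt{6} \operatorname{atan}{\left(\frac{\sqrt{6} t}{6} \right)}}{6}; value = - \frac{5 \sqrt{6} \operatorname{atan}{\left(\frac{2 \sqrt{6}}{3} \right)}}{6} + \frac{5 \sqrt{6} \operatorname{atan}{\left(\frac{\sqrt{6}}{6} \right)}}{6}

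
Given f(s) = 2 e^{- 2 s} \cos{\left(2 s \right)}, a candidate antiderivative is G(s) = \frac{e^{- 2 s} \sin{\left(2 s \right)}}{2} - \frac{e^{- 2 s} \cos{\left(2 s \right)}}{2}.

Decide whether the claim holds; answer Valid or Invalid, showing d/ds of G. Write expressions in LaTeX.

d/ds[G] = 2 e^{- 2 s} \cos{\left(2 s \right)}
This equals f(s) exactly, so the claim holds.

Valid - the claim checks out under differentiation.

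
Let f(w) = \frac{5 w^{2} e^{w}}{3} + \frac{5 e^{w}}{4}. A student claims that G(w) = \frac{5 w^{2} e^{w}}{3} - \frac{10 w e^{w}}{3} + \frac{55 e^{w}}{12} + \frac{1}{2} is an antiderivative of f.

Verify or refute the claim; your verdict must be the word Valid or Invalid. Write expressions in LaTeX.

Valid: G'(w) = f(w).

d/dw[G] = \frac{5 w^{2} e^{w}}{3} + \frac{5 e^{w}}{4}
This equals f(w) exactly, so the claim holds.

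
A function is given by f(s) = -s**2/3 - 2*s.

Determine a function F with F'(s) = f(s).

An antiderivative is F(s) = -s**3/9 - s**2.

The integrand splits into summands that can be handled one at a time.
Check: d/ds[-s**3/9 - s**2] = -s**2/3 - 2*s = f(s).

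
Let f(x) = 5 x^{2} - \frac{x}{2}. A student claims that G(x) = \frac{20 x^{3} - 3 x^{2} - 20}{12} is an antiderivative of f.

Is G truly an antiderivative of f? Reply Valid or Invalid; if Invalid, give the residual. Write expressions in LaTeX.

Valid - the claim checks out under differentiation.

d/dx[G] = 5 x^{2} - \frac{x}{2}
This equals f(x) exactly, so the claim holds.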